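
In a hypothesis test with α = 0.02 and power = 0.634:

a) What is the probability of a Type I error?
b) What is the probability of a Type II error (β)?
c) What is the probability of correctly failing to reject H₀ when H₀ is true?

a) Type I error probability = α = 0.02
b) Power = P(reject H₀ | H₁ true) = 1 - β = 0.634, so Type II error probability = β = 1 - Power = 0.366
c) P(fail to reject H₀ | H₀ true) = 1 - α = 0.98

Answer: a) 0.02, b) 0.366, c) 0.98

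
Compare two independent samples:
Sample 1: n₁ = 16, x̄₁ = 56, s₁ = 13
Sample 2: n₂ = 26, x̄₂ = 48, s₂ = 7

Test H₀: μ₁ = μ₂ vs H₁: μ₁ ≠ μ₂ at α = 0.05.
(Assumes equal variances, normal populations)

Answer: t = 2.5968, reject H₀

Derivation:
Pooled variance: s²_p = [15×13² + 25×7²]/(40) = 94.0000
s_p = 9.6954
SE = s_p×√(1/n₁ + 1/n₂) = 9.6954×√(1/16 + 1/26) = 3.0807
t = (x̄₁ - x̄₂)/SE = (56 - 48)/3.0807 = 2.5968
df = 40, t-critical = ±2.021
Decision: reject H₀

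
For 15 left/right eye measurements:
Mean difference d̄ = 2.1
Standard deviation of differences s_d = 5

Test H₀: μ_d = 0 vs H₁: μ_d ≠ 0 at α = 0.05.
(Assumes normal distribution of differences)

Answer: t = 1.6266, fail to reject H₀

Derivation:
df = n - 1 = 14
SE = s_d/√n = 5/√15 = 1.2910
t = d̄/SE = 2.1/1.2910 = 1.6266
Critical value: t_{0.025,14} = ±2.145
p-value ≈ 0.1261
Decision: fail to reject H₀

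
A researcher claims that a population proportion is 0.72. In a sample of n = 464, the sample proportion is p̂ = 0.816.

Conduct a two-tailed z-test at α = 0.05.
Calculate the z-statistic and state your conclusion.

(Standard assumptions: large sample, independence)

Answer: z = 4.6056, reject H₀

Derivation:
H₀: p = 0.72, H₁: p ≠ 0.72
Standard error: SE = √(p₀(1-p₀)/n) = √(0.72×0.28/464) = 0.020844
z-statistic: z = (p̂ - p₀)/SE = (0.816 - 0.72)/0.020844 = 4.6056
Critical value: z_0.025 = ±1.960
p-value < 0.0001
Decision: reject H₀ at α = 0.05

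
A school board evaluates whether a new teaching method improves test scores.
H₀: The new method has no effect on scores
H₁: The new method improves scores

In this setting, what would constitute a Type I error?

Type I error (α): Rejecting H₀ when H₀ is true
Type II error (β): Failing to reject H₀ when H₁ is true

Answer: Concluding the new method improves scores when it actually doesn't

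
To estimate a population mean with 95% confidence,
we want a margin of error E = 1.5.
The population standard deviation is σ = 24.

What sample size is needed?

Answer: n = 984

Derivation:
z_0.025 = 1.960
n = (z×σ/E)² = (1.960×24/1.5)²
n = 983.4496
Round up: n = 984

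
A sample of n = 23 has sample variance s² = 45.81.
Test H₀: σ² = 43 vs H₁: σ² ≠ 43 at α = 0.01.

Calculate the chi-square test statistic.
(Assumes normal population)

Answer: χ² = 23.4377, fail to reject H₀

Derivation:
df = n - 1 = 22
χ² = (n-1)s²/σ₀² = 22×45.81/43 = 23.4377
Critical values: χ²_{0.995,22} = 8.643, χ²_{0.005,22} = 42.796
Rejection region: χ² < 8.643 or χ² > 42.796
Decision: fail to reject H₀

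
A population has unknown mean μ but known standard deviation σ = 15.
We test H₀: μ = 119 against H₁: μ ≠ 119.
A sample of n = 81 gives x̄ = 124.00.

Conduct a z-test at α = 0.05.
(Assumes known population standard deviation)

Answer: z = 2.9999, reject H₀

Derivation:
Standard error: SE = σ/√n = 15/√81 = 1.6667
z-statistic: z = (x̄ - μ₀)/SE = (124.00 - 119)/1.6667 = 2.9999
Critical value: ±1.960
p-value = 0.0027
Decision: reject H₀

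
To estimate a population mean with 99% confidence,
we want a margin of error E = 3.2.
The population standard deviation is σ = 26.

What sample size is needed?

Answer: n = 439

Derivation:
z_0.005 = 2.576
n = (z×σ/E)² = (2.576×26/3.2)²
n = 438.0649
Round up: n = 439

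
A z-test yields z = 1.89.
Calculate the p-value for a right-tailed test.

For z = 1.89:
p = P(Z > 1.89) = 1 - Φ(1.89) = 0.0294

Answer: p-value ≈ 0.0294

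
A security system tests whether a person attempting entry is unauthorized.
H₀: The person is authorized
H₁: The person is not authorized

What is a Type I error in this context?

A Type I error (probability α) occurs when we reject a true H₀.
A Type II error (probability β) occurs when we fail to reject a false H₀.

Answer: Denying entry to an authorized person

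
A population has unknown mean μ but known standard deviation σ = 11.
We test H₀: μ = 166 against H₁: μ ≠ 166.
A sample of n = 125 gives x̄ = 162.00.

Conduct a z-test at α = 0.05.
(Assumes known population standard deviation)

Answer: z = -4.0655, reject H₀

Derivation:
Standard error: SE = σ/√n = 11/√125 = 0.9839
z-statistic: z = (x̄ - μ₀)/SE = (162.00 - 166)/0.9839 = -4.0655
Critical value: ±1.960
p-value < 0.0001
Decision: reject H₀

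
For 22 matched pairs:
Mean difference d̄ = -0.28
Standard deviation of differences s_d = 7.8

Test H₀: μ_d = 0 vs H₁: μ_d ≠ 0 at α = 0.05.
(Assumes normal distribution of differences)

df = n - 1 = 21
SE = s_d/√n = 7.8/√22 = 1.6630
t = d̄/SE = -0.28/1.6630 = -0.1684
Critical value: t_{0.025,21} = ±2.080
p-value ≈ 0.8679
Decision: fail to reject H₀

Answer: t = -0.1684, fail to reject H₀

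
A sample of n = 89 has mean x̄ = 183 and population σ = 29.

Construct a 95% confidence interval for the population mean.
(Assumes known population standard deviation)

Confidence level: 95%, α = 0.05
z_0.025 = 1.960
SE = σ/√n = 29/√89 = 3.0740
Margin of error = 1.960 × 3.0740 = 6.0250
CI: x̄ ± margin = 183 ± 6.0250
CI: (176.9750, 189.0250)

Answer: (176.9750, 189.0250)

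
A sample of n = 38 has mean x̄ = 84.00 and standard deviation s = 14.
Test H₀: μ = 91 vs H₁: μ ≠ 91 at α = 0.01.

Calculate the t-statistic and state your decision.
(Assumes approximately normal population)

df = n - 1 = 37
SE = s/√n = 14/√38 = 2.2711
t = (x̄ - μ₀)/SE = (84.00 - 91)/2.2711 = -3.0822
Critical value: t_{0.005,37} = ±2.715
p-value ≈ 0.0039
Decision: reject H₀

Answer: t = -3.0822, reject H₀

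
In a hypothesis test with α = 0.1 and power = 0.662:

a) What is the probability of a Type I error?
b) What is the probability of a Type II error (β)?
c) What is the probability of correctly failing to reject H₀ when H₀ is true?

Answer: a) 0.1, b) 0.338, c) 0.9

Derivation:
a) Type I error probability = α = 0.1
b) Power = P(reject H₀ | H₁ true) = 1 - β = 0.662, so Type II error probability = β = 1 - Power = 0.338
c) P(fail to reject H₀ | H₀ true) = 1 - α = 0.9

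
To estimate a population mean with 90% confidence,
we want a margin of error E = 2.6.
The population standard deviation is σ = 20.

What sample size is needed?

Answer: n = 161

Derivation:
z_0.05 = 1.645
n = (z×σ/E)² = (1.645×20/2.6)²
n = 160.1198
Round up: n = 161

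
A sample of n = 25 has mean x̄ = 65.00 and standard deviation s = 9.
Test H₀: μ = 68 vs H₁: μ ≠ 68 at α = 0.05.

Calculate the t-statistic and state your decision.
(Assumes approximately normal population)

Answer: t = -1.6667, fail to reject H₀

Derivation:
df = n - 1 = 24
SE = s/√n = 9/√25 = 1.8000
t = (x̄ - μ₀)/SE = (65.00 - 68)/1.8000 = -1.6667
Critical value: t_{0.025,24} = ±2.064
p-value ≈ 0.1086
Decision: fail to reject H₀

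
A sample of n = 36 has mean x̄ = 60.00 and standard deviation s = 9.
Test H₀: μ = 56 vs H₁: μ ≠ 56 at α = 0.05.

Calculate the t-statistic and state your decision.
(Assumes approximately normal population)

Answer: t = 2.6667, reject H₀

Derivation:
df = n - 1 = 35
SE = s/√n = 9/√36 = 1.5000
t = (x̄ - μ₀)/SE = (60.00 - 56)/1.5000 = 2.6667
Critical value: t_{0.025,35} = ±2.030
p-value ≈ 0.0115
Decision: reject H₀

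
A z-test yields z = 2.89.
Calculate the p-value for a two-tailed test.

For z = 2.89:
p = 2×P(Z > |2.89|) = 2×(1 - Φ(2.89)) = 0.0039

Answer: p-value ≈ 0.0039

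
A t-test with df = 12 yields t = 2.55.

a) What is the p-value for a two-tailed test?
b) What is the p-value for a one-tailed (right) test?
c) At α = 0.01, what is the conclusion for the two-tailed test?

Answer: a) 0.0255, b) 0.0127, c) fail to reject H₀

Derivation:
Using t-distribution with df = 12:
a) Two-tailed: p = 2×P(T > 2.55) = 0.0255
b) One-tailed: p = P(T > 2.55) = 0.0127
c) 0.0255 ≥ 0.01, fail to reject H₀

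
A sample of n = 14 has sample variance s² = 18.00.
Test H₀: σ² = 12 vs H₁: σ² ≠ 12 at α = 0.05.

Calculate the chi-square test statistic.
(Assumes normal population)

Answer: χ² = 19.5000, fail to reject H₀

Derivation:
df = n - 1 = 13
χ² = (n-1)s²/σ₀² = 13×18.00/12 = 19.5000
Critical values: χ²_{0.975,13} = 5.009, χ²_{0.025,13} = 24.736
Rejection region: χ² < 5.009 or χ² > 24.736
Decision: fail to reject H₀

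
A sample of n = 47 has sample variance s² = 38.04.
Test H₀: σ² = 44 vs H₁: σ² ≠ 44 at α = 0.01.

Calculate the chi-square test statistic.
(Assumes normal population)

Answer: χ² = 39.7691, fail to reject H₀

Derivation:
df = n - 1 = 46
χ² = (n-1)s²/σ₀² = 46×38.04/44 = 39.7691
Critical values: χ²_{0.995,46} = 25.041, χ²_{0.005,46} = 74.437
Rejection region: χ² < 25.041 or χ² > 74.437
Decision: fail to reject H₀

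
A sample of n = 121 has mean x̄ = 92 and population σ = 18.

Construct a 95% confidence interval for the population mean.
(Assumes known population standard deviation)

Confidence level: 95%, α = 0.05
z_0.025 = 1.960
SE = σ/√n = 18/√121 = 1.6364
Margin of error = 1.960 × 1.6364 = 3.2073
CI: x̄ ± margin = 92 ± 3.2073
CI: (88.7927, 95.2073)

Answer: (88.7927, 95.2073)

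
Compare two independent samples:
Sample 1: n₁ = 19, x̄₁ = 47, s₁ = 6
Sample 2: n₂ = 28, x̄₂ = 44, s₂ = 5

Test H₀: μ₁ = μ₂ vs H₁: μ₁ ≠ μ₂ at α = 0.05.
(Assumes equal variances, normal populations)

Pooled variance: s²_p = [18×6² + 27×5²]/(45) = 29.4000
s_p = 5.4222
SE = s_p×√(1/n₁ + 1/n₂) = 5.4222×√(1/19 + 1/28) = 1.6116
t = (x̄₁ - x̄₂)/SE = (47 - 44)/1.6116 = 1.8615
df = 45, t-critical = ±2.014
Decision: fail to reject H₀

Answer: t = 1.8615, fail to reject H₀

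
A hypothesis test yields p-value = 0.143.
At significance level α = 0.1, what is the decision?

Answer: fail to reject H₀

Derivation:
Compare p-value to α:
0.143 ≥ 0.1
Decision: fail to reject H₀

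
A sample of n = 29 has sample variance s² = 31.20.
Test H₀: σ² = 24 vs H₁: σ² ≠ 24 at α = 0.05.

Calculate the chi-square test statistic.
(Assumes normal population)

df = n - 1 = 28
χ² = (n-1)s²/σ₀² = 28×31.20/24 = 36.4000
Critical values: χ²_{0.975,28} = 15.308, χ²_{0.025,28} = 44.461
Rejection region: χ² < 15.308 or χ² > 44.461
Decision: fail to reject H₀

Answer: χ² = 36.4000, fail to reject H₀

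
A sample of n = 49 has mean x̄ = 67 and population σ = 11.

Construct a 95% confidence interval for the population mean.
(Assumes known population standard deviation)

Confidence level: 95%, α = 0.05
z_0.025 = 1.960
SE = σ/√n = 11/√49 = 1.5714
Margin of error = 1.960 × 1.5714 = 3.0799
CI: x̄ ± margin = 67 ± 3.0799
CI: (63.9201, 70.0799)

Answer: (63.9201, 70.0799)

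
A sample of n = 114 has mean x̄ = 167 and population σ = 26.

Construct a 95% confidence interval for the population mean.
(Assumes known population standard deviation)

Answer: (162.2272, 171.7728)

Derivation:
Confidence level: 95%, α = 0.05
z_0.025 = 1.960
SE = σ/√n = 26/√114 = 2.4351
Margin of error = 1.960 × 2.4351 = 4.7728
CI: x̄ ± margin = 167 ± 4.7728
CI: (162.2272, 171.7728)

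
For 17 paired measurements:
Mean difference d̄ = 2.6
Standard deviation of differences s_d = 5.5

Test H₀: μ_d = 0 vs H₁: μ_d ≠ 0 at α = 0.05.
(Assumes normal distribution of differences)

Answer: t = 1.9492, fail to reject H₀

Derivation:
df = n - 1 = 16
SE = s_d/√n = 5.5/√17 = 1.3339
t = d̄/SE = 2.6/1.3339 = 1.9492
Critical value: t_{0.025,16} = ±2.120
p-value ≈ 0.0690
Decision: fail to reject H₀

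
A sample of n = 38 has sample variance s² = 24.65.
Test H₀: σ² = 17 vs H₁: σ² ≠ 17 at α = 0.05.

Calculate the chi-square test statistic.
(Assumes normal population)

df = n - 1 = 37
χ² = (n-1)s²/σ₀² = 37×24.65/17 = 53.6500
Critical values: χ²_{0.975,37} = 22.106, χ²_{0.025,37} = 55.668
Rejection region: χ² < 22.106 or χ² > 55.668
Decision: fail to reject H₀

Answer: χ² = 53.6500, fail to reject H₀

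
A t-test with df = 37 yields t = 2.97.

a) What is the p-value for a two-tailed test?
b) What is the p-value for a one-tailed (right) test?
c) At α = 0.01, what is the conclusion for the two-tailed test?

Answer: a) 0.0052, b) 0.0026, c) reject H₀

Derivation:
Using t-distribution with df = 37:
a) Two-tailed: p = 2×P(T > 2.97) = 0.0052
b) One-tailed: p = P(T > 2.97) = 0.0026
c) 0.0052 < 0.01, reject H₀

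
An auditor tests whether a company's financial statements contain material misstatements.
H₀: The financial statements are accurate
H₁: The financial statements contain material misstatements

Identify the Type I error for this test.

Type I error (α): Rejecting H₀ when H₀ is true
Type II error (β): Failing to reject H₀ when H₁ is true

Answer: Concluding the statements are misstated when they are actually accurate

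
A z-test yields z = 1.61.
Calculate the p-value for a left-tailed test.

For z = 1.61:
p = P(Z < 1.61) = Φ(1.61) = 0.9463

Answer: p-value ≈ 0.9463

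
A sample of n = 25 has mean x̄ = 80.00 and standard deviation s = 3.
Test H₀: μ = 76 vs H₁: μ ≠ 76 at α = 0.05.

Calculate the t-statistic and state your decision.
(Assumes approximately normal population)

Answer: t = 6.6667, reject H₀

Derivation:
df = n - 1 = 24
SE = s/√n = 3/√25 = 0.6000
t = (x̄ - μ₀)/SE = (80.00 - 76)/0.6000 = 6.6667
Critical value: t_{0.025,24} = ±2.064
p-value < 0.0001
Decision: reject H₀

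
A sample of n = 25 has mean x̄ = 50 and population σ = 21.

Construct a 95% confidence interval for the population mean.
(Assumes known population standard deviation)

Confidence level: 95%, α = 0.05
z_0.025 = 1.960
SE = σ/√n = 21/√25 = 4.2000
Margin of error = 1.960 × 4.2000 = 8.2320
CI: x̄ ± margin = 50 ± 8.2320
CI: (41.7680, 58.2320)

Answer: (41.7680, 58.2320)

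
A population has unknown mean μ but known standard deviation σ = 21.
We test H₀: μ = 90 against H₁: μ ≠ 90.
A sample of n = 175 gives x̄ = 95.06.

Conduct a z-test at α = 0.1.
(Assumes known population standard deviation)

Standard error: SE = σ/√n = 21/√175 = 1.5875
z-statistic: z = (x̄ - μ₀)/SE = (95.06 - 90)/1.5875 = 3.1874
Critical value: ±1.645
p-value = 0.0014
Decision: reject H₀

Answer: z = 3.1874, reject H₀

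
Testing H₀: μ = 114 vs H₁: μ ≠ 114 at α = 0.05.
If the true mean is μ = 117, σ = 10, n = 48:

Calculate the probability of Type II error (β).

SE = σ/√n = 10/√48 = 1.4434
Critical values: μ₀ ± z_0.025×SE = 114 ± 1.960×1.4434
Acceptance region: (111.1709, 116.8291)
Under H₁ (μ = 117): z_high = (116.8291 - 117)/1.4434 = -0.1184, z_low = (111.1709 - 117)/1.4434 = -4.0385
β = P(not reject | H₁) = Φ(-0.1184) - Φ(-4.0385) ≈ 0.4528

Answer: β ≈ 0.4528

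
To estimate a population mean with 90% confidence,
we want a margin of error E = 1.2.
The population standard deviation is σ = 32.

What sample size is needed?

z_0.05 = 1.645
n = (z×σ/E)² = (1.645×32/1.2)²
n = 1924.2844
Round up: n = 1925

Answer: n = 1925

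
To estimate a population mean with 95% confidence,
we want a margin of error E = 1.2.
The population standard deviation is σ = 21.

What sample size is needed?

Answer: n = 1177

Derivation:
z_0.025 = 1.960
n = (z×σ/E)² = (1.960×21/1.2)²
n = 1176.4900
Round up: n = 1177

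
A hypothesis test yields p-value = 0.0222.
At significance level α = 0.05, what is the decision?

Compare p-value to α:
0.0222 < 0.05
Decision: reject H₀

Answer: reject H₀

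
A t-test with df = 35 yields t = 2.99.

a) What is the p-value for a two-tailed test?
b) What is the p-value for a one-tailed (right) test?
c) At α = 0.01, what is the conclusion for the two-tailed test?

Using t-distribution with df = 35:
a) Two-tailed: p = 2×P(T > 2.99) = 0.0051
b) One-tailed: p = P(T > 2.99) = 0.0025
c) 0.0051 < 0.01, reject H₀

Answer: a) 0.0051, b) 0.0025, c) reject H₀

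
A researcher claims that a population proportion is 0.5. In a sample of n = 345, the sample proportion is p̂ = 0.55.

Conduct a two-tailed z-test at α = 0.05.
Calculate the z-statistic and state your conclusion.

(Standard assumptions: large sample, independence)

Answer: z = 1.8574, fail to reject H₀

Derivation:
H₀: p = 0.5, H₁: p ≠ 0.5
Standard error: SE = √(p₀(1-p₀)/n) = √(0.5×0.5/345) = 0.026919
z-statistic: z = (p̂ - p₀)/SE = (0.55 - 0.5)/0.026919 = 1.8574
Critical value: z_0.025 = ±1.960
p-value = 0.0633
Decision: fail to reject H₀ at α = 0.05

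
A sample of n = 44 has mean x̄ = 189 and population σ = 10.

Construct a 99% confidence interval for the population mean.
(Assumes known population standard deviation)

Answer: (185.1164, 192.8836)

Derivation:
Confidence level: 99%, α = 0.01
z_0.005 = 2.576
SE = σ/√n = 10/√44 = 1.5076
Margin of error = 2.576 × 1.5076 = 3.8836
CI: x̄ ± margin = 189 ± 3.8836
CI: (185.1164, 192.8836)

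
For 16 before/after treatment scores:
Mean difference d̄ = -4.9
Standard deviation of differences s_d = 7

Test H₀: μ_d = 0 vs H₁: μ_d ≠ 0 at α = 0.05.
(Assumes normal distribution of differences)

df = n - 1 = 15
SE = s_d/√n = 7/√16 = 1.7500
t = d̄/SE = -4.9/1.7500 = -2.8000
Critical value: t_{0.025,15} = ±2.131
p-value ≈ 0.0135
Decision: reject H₀

Answer: t = -2.8000, reject H₀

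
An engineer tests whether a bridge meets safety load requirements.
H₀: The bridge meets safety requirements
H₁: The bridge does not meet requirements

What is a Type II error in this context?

Type I error (α): Rejecting H₀ when H₀ is true
Type II error (β): Failing to reject H₀ when H₁ is true

Answer: Declaring an unsafe bridge to be safe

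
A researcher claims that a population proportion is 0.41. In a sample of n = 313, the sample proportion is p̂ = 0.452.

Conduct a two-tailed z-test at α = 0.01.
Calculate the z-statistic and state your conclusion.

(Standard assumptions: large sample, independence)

Answer: z = 1.5108, fail to reject H₀

Derivation:
H₀: p = 0.41, H₁: p ≠ 0.41
Standard error: SE = √(p₀(1-p₀)/n) = √(0.41×0.59/313) = 0.027800
z-statistic: z = (p̂ - p₀)/SE = (0.452 - 0.41)/0.027800 = 1.5108
Critical value: z_0.005 = ±2.576
p-value = 0.1308
Decision: fail to reject H₀ at α = 0.01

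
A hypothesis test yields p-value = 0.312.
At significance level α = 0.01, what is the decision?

Answer: fail to reject H₀

Derivation:
Compare p-value to α:
0.312 ≥ 0.01
Decision: fail to reject H₀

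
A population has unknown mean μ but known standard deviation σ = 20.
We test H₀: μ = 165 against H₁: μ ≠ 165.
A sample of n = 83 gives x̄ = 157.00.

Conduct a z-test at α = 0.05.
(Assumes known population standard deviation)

Answer: z = -3.6441, reject H₀

Derivation:
Standard error: SE = σ/√n = 20/√83 = 2.1953
z-statistic: z = (x̄ - μ₀)/SE = (157.00 - 165)/2.1953 = -3.6441
Critical value: ±1.960
p-value = 0.0003
Decision: reject H₀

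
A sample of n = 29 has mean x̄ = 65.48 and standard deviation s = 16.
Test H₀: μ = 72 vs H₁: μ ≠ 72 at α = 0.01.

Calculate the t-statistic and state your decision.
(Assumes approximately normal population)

Answer: t = -2.1945, fail to reject H₀

Derivation:
df = n - 1 = 28
SE = s/√n = 16/√29 = 2.9711
t = (x̄ - μ₀)/SE = (65.48 - 72)/2.9711 = -2.1945
Critical value: t_{0.005,28} = ±2.763
p-value ≈ 0.0367
Decision: fail to reject H₀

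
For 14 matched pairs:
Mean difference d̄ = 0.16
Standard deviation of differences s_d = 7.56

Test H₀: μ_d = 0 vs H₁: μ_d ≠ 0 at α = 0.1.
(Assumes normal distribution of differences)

df = n - 1 = 13
SE = s_d/√n = 7.56/√14 = 2.0205
t = d̄/SE = 0.16/2.0205 = 0.0792
Critical value: t_{0.05,13} = ±1.771
p-value ≈ 0.9381
Decision: fail to reject H₀

Answer: t = 0.0792, fail to reject H₀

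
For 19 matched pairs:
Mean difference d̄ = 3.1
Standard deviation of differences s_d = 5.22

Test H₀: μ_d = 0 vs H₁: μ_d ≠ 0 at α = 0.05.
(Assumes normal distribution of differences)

Answer: t = 2.5885, reject H₀

Derivation:
df = n - 1 = 18
SE = s_d/√n = 5.22/√19 = 1.1976
t = d̄/SE = 3.1/1.1976 = 2.5885
Critical value: t_{0.025,18} = ±2.101
p-value ≈ 0.0185
Decision: reject H₀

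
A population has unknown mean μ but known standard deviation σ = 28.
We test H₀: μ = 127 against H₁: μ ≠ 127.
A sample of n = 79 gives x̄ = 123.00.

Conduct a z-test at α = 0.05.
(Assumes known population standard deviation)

Answer: z = -1.2698, fail to reject H₀

Derivation:
Standard error: SE = σ/√n = 28/√79 = 3.1502
z-statistic: z = (x̄ - μ₀)/SE = (123.00 - 127)/3.1502 = -1.2698
Critical value: ±1.960
p-value = 0.2042
Decision: fail to reject H₀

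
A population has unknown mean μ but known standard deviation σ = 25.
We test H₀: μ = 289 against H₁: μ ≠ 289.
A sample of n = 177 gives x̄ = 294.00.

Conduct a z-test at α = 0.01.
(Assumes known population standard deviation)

Standard error: SE = σ/√n = 25/√177 = 1.8791
z-statistic: z = (x̄ - μ₀)/SE = (294.00 - 289)/1.8791 = 2.6608
Critical value: ±2.576
p-value = 0.0078
Decision: reject H₀

Answer: z = 2.6608, reject H₀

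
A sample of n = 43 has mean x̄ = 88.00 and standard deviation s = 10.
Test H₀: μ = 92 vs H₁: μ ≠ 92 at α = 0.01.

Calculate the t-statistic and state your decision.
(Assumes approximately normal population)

Answer: t = -2.6230, fail to reject H₀

Derivation:
df = n - 1 = 42
SE = s/√n = 10/√43 = 1.5250
t = (x̄ - μ₀)/SE = (88.00 - 92)/1.5250 = -2.6230
Critical value: t_{0.005,42} = ±2.698
p-value ≈ 0.0121
Decision: fail to reject H₀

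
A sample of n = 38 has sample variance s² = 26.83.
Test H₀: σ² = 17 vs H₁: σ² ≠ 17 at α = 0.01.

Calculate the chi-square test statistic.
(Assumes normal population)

Answer: χ² = 58.3947, fail to reject H₀

Derivation:
df = n - 1 = 37
χ² = (n-1)s²/σ₀² = 37×26.83/17 = 58.3947
Critical values: χ²_{0.995,37} = 18.586, χ²_{0.005,37} = 62.883
Rejection region: χ² < 18.586 or χ² > 62.883
Decision: fail to reject H₀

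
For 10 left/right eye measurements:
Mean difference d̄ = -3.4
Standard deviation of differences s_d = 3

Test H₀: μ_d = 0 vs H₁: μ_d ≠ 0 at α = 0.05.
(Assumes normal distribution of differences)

Answer: t = -3.5839, reject H₀

Derivation:
df = n - 1 = 9
SE = s_d/√n = 3/√10 = 0.9487
t = d̄/SE = -3.4/0.9487 = -3.5839
Critical value: t_{0.025,9} = ±2.262
p-value ≈ 0.0059
Decision: reject H₀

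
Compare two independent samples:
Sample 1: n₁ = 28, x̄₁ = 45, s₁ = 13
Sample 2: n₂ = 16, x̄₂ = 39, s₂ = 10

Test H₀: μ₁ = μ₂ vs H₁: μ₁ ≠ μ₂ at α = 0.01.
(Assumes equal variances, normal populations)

Answer: t = 1.5935, fail to reject H₀

Derivation:
Pooled variance: s²_p = [27×13² + 15×10²]/(42) = 144.3571
s_p = 12.0149
SE = s_p×√(1/n₁ + 1/n₂) = 12.0149×√(1/28 + 1/16) = 3.7654
t = (x̄₁ - x̄₂)/SE = (45 - 39)/3.7654 = 1.5935
df = 42, t-critical = ±2.698
Decision: fail to reject H₀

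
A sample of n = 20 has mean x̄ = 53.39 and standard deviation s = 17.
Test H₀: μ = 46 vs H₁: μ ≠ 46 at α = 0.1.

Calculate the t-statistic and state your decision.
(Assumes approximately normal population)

Answer: t = 1.9441, reject H₀

Derivation:
df = n - 1 = 19
SE = s/√n = 17/√20 = 3.8013
t = (x̄ - μ₀)/SE = (53.39 - 46)/3.8013 = 1.9441
Critical value: t_{0.05,19} = ±1.729
p-value ≈ 0.0668
Decision: reject H₀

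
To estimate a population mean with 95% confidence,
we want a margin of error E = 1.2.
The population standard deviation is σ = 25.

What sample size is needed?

Answer: n = 1668

Derivation:
z_0.025 = 1.960
n = (z×σ/E)² = (1.960×25/1.2)²
n = 1667.3611
Round up: n = 1668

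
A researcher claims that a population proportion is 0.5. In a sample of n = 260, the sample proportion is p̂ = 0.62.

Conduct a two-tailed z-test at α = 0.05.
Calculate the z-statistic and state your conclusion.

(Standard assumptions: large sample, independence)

Answer: z = 3.8698, reject H₀

Derivation:
H₀: p = 0.5, H₁: p ≠ 0.5
Standard error: SE = √(p₀(1-p₀)/n) = √(0.5×0.5/260) = 0.031009
z-statistic: z = (p̂ - p₀)/SE = (0.62 - 0.5)/0.031009 = 3.8698
Critical value: z_0.025 = ±1.960
p-value = 0.0001
Decision: reject H₀ at α = 0.05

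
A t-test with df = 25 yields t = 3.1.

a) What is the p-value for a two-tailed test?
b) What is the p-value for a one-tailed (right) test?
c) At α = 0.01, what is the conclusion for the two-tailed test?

Using t-distribution with df = 25:
a) Two-tailed: p = 2×P(T > 3.1) = 0.0047
b) One-tailed: p = P(T > 3.1) = 0.0024
c) 0.0047 < 0.01, reject H₀

Answer: a) 0.0047, b) 0.0024, c) reject H₀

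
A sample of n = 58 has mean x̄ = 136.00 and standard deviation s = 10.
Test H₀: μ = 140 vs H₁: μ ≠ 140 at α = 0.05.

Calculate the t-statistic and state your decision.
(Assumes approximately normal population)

Answer: t = -3.0462, reject H₀

Derivation:
df = n - 1 = 57
SE = s/√n = 10/√58 = 1.3131
t = (x̄ - μ₀)/SE = (136.00 - 140)/1.3131 = -3.0462
Critical value: t_{0.025,57} = ±2.002
p-value ≈ 0.0035
Decision: reject H₀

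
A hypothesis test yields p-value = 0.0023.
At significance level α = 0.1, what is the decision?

Answer: reject H₀

Derivation:
Compare p-value to α:
0.0023 < 0.1
Decision: reject H₀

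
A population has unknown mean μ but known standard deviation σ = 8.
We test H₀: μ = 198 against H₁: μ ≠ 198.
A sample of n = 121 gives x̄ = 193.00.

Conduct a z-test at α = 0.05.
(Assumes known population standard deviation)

Answer: z = -6.8747, reject H₀

Derivation:
Standard error: SE = σ/√n = 8/√121 = 0.7273
z-statistic: z = (x̄ - μ₀)/SE = (193.00 - 198)/0.7273 = -6.8747
Critical value: ±1.960
p-value < 0.0001
Decision: reject H₀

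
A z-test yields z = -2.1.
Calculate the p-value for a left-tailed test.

For z = -2.1:
p = P(Z < -2.1) = Φ(-2.1) = 0.0179

Answer: p-value ≈ 0.0179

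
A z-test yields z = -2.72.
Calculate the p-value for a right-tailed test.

For z = -2.72:
p = P(Z > -2.72) = 1 - Φ(-2.72) = 0.9967

Answer: p-value ≈ 0.9967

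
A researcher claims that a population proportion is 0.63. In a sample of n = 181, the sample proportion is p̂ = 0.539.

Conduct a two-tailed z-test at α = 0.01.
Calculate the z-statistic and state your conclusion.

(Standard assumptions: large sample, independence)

Answer: z = -2.5357, fail to reject H₀

Derivation:
H₀: p = 0.63, H₁: p ≠ 0.63
Standard error: SE = √(p₀(1-p₀)/n) = √(0.63×0.37/181) = 0.035887
z-statistic: z = (p̂ - p₀)/SE = (0.539 - 0.63)/0.035887 = -2.5357
Critical value: z_0.005 = ±2.576
p-value = 0.0112
Decision: fail to reject H₀ at α = 0.01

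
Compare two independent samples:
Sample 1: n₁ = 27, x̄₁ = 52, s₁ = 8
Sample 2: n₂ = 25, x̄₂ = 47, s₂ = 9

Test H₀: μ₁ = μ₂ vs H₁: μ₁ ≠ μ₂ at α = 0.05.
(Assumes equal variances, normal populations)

Answer: t = 2.1206, reject H₀

Derivation:
Pooled variance: s²_p = [26×8² + 24×9²]/(50) = 72.1600
s_p = 8.4947
SE = s_p×√(1/n₁ + 1/n₂) = 8.4947×√(1/27 + 1/25) = 2.3578
t = (x̄₁ - x̄₂)/SE = (52 - 47)/2.3578 = 2.1206
df = 50, t-critical = ±2.009
Decision: reject H₀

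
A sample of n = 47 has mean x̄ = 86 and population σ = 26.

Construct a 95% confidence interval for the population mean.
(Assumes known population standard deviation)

Answer: (78.5667, 93.4333)

Derivation:
Confidence level: 95%, α = 0.05
z_0.025 = 1.960
SE = σ/√n = 26/√47 = 3.7925
Margin of error = 1.960 × 3.7925 = 7.4333
CI: x̄ ± margin = 86 ± 7.4333
CI: (78.5667, 93.4333)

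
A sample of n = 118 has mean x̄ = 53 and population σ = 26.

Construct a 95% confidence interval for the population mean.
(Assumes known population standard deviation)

Confidence level: 95%, α = 0.05
z_0.025 = 1.960
SE = σ/√n = 26/√118 = 2.3935
Margin of error = 1.960 × 2.3935 = 4.6913
CI: x̄ ± margin = 53 ± 4.6913
CI: (48.3087, 57.6913)

Answer: (48.3087, 57.6913)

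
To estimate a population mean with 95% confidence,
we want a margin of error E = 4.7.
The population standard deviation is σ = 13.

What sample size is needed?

Answer: n = 30

Derivation:
z_0.025 = 1.960
n = (z×σ/E)² = (1.960×13/4.7)²
n = 29.3902
Round up: n = 30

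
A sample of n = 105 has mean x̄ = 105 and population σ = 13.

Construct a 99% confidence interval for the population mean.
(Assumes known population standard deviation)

Confidence level: 99%, α = 0.01
z_0.005 = 2.576
SE = σ/√n = 13/√105 = 1.2687
Margin of error = 2.576 × 1.2687 = 3.2682
CI: x̄ ± margin = 105 ± 3.2682
CI: (101.7318, 108.2682)

Answer: (101.7318, 108.2682)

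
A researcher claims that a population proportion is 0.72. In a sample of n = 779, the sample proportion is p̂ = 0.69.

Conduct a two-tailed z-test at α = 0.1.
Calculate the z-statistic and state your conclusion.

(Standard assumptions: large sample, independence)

H₀: p = 0.72, H₁: p ≠ 0.72
Standard error: SE = √(p₀(1-p₀)/n) = √(0.72×0.28/779) = 0.016087
z-statistic: z = (p̂ - p₀)/SE = (0.69 - 0.72)/0.016087 = -1.8649
Critical value: z_0.05 = ±1.645
p-value = 0.0622
Decision: reject H₀ at α = 0.1

Answer: z = -1.8649, reject H₀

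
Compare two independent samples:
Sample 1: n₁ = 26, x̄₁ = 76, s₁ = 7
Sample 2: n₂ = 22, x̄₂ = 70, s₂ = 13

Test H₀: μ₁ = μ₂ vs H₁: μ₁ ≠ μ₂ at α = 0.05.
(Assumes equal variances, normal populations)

Pooled variance: s²_p = [25×7² + 21×13²]/(46) = 103.7826
s_p = 10.1874
SE = s_p×√(1/n₁ + 1/n₂) = 10.1874×√(1/26 + 1/22) = 2.9511
t = (x̄₁ - x̄₂)/SE = (76 - 70)/2.9511 = 2.0331
df = 46, t-critical = ±2.013
Decision: reject H₀

Answer: t = 2.0331, reject H₀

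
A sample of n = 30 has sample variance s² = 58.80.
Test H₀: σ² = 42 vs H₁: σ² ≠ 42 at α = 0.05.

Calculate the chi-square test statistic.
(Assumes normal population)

df = n - 1 = 29
χ² = (n-1)s²/σ₀² = 29×58.80/42 = 40.6000
Critical values: χ²_{0.975,29} = 16.047, χ²_{0.025,29} = 45.722
Rejection region: χ² < 16.047 or χ² > 45.722
Decision: fail to reject H₀

Answer: χ² = 40.6000, fail to reject H₀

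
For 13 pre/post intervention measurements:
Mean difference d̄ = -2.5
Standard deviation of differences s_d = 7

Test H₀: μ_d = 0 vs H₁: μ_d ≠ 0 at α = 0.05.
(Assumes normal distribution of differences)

df = n - 1 = 12
SE = s_d/√n = 7/√13 = 1.9415
t = d̄/SE = -2.5/1.9415 = -1.2877
Critical value: t_{0.025,12} = ±2.179
p-value ≈ 0.2221
Decision: fail to reject H₀

Answer: t = -1.2877, fail to reject H₀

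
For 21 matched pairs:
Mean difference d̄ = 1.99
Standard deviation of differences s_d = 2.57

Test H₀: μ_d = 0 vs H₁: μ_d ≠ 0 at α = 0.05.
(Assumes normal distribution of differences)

Answer: t = 3.5485, reject H₀

Derivation:
df = n - 1 = 20
SE = s_d/√n = 2.57/√21 = 0.5608
t = d̄/SE = 1.99/0.5608 = 3.5485
Critical value: t_{0.025,20} = ±2.086
p-value ≈ 0.0020
Decision: reject H₀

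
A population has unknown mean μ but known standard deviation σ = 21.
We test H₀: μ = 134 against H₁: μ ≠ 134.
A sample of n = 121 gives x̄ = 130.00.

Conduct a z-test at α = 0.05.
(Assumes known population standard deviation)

Answer: z = -2.0952, reject H₀

Derivation:
Standard error: SE = σ/√n = 21/√121 = 1.9091
z-statistic: z = (x̄ - μ₀)/SE = (130.00 - 134)/1.9091 = -2.0952
Critical value: ±1.960
p-value = 0.0362
Decision: reject H₀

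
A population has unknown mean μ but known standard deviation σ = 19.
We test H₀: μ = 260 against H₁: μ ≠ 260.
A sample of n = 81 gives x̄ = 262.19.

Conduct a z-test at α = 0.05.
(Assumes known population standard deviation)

Answer: z = 1.0374, fail to reject H₀

Derivation:
Standard error: SE = σ/√n = 19/√81 = 2.1111
z-statistic: z = (x̄ - μ₀)/SE = (262.19 - 260)/2.1111 = 1.0374
Critical value: ±1.960
p-value = 0.2995
Decision: fail to reject H₀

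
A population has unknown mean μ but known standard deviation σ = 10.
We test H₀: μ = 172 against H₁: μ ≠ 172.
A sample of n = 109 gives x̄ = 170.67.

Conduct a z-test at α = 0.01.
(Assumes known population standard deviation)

Answer: z = -1.3886, fail to reject H₀

Derivation:
Standard error: SE = σ/√n = 10/√109 = 0.9578
z-statistic: z = (x̄ - μ₀)/SE = (170.67 - 172)/0.9578 = -1.3886
Critical value: ±2.576
p-value = 0.1650
Decision: fail to reject H₀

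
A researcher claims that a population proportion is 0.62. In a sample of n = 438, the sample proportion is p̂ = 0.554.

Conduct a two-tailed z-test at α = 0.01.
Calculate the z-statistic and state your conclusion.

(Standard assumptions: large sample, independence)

Answer: z = -2.8457, reject H₀

Derivation:
H₀: p = 0.62, H₁: p ≠ 0.62
Standard error: SE = √(p₀(1-p₀)/n) = √(0.62×0.38/438) = 0.023193
z-statistic: z = (p̂ - p₀)/SE = (0.554 - 0.62)/0.023193 = -2.8457
Critical value: z_0.005 = ±2.576
p-value = 0.0044
Decision: reject H₀ at α = 0.01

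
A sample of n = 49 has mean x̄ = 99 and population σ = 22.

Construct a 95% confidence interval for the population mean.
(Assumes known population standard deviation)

Answer: (92.8399, 105.1601)

Derivation:
Confidence level: 95%, α = 0.05
z_0.025 = 1.960
SE = σ/√n = 22/√49 = 3.1429
Margin of error = 1.960 × 3.1429 = 6.1601
CI: x̄ ± margin = 99 ± 6.1601
CI: (92.8399, 105.1601)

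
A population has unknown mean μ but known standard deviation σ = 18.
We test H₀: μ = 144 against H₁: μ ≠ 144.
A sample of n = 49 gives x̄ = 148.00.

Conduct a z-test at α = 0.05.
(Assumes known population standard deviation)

Standard error: SE = σ/√n = 18/√49 = 2.5714
z-statistic: z = (x̄ - μ₀)/SE = (148.00 - 144)/2.5714 = 1.5556
Critical value: ±1.960
p-value = 0.1198
Decision: fail to reject H₀

Answer: z = 1.5556, fail to reject H₀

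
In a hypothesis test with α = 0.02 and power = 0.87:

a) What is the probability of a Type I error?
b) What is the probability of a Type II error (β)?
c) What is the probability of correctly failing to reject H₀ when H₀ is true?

Answer: a) 0.02, b) 0.13, c) 0.98

Derivation:
a) Type I error probability = α = 0.02
b) Power = P(reject H₀ | H₁ true) = 1 - β = 0.87, so Type II error probability = β = 1 - Power = 0.13
c) P(fail to reject H₀ | H₀ true) = 1 - α = 0.98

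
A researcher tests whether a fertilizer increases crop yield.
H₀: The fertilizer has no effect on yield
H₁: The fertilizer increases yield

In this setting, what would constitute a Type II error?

Answer: Failing to recommend an effective fertilizer

Derivation:
Type I error (α): Rejecting H₀ when H₀ is true
Type II error (β): Failing to reject H₀ when H₁ is true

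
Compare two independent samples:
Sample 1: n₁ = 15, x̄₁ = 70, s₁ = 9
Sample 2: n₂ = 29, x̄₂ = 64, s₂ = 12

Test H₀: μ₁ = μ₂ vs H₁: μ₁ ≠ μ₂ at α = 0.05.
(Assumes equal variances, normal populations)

Answer: t = 1.7011, fail to reject H₀

Derivation:
Pooled variance: s²_p = [14×9² + 28×12²]/(42) = 123.0000
s_p = 11.0905
SE = s_p×√(1/n₁ + 1/n₂) = 11.0905×√(1/15 + 1/29) = 3.5272
t = (x̄₁ - x̄₂)/SE = (70 - 64)/3.5272 = 1.7011
df = 42, t-critical = ±2.018
Decision: fail to reject H₀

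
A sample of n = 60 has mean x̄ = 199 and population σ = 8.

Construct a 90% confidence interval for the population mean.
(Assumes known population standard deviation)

Answer: (197.3010, 200.6990)

Derivation:
Confidence level: 90%, α = 0.1
z_0.05 = 1.645
SE = σ/√n = 8/√60 = 1.0328
Margin of error = 1.645 × 1.0328 = 1.6990
CI: x̄ ± margin = 199 ± 1.6990
CI: (197.3010, 200.6990)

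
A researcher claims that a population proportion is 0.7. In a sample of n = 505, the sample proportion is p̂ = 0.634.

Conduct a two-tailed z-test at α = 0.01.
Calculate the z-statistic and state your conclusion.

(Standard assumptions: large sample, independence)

Answer: z = -3.2366, reject H₀

Derivation:
H₀: p = 0.7, H₁: p ≠ 0.7
Standard error: SE = √(p₀(1-p₀)/n) = √(0.7×0.3/505) = 0.020392
z-statistic: z = (p̂ - p₀)/SE = (0.634 - 0.7)/0.020392 = -3.2366
Critical value: z_0.005 = ±2.576
p-value = 0.0012
Decision: reject H₀ at α = 0.01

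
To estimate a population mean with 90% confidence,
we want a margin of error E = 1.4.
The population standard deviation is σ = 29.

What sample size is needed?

z_0.05 = 1.645
n = (z×σ/E)² = (1.645×29/1.4)²
n = 1161.1056
Round up: n = 1162

Answer: n = 1162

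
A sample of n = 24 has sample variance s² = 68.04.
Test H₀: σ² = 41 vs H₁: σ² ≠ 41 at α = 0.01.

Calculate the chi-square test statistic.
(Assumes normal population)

Answer: χ² = 38.1688, fail to reject H₀

Derivation:
df = n - 1 = 23
χ² = (n-1)s²/σ₀² = 23×68.04/41 = 38.1688
Critical values: χ²_{0.995,23} = 9.260, χ²_{0.005,23} = 44.181
Rejection region: χ² < 9.260 or χ² > 44.181
Decision: fail to reject H₀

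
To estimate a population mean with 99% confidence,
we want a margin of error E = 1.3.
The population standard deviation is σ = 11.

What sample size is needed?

Answer: n = 476

Derivation:
z_0.005 = 2.576
n = (z×σ/E)² = (2.576×11/1.3)²
n = 475.1059
Round up: n = 476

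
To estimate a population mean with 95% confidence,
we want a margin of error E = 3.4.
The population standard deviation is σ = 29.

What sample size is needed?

z_0.025 = 1.960
n = (z×σ/E)² = (1.960×29/3.4)²
n = 279.4797
Round up: n = 280

Answer: n = 280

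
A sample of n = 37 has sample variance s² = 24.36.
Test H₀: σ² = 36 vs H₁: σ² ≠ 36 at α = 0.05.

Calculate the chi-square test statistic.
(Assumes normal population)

df = n - 1 = 36
χ² = (n-1)s²/σ₀² = 36×24.36/36 = 24.3600
Critical values: χ²_{0.975,36} = 21.336, χ²_{0.025,36} = 54.437
Rejection region: χ² < 21.336 or χ² > 54.437
Decision: fail to reject H₀

Answer: χ² = 24.3600, fail to reject H₀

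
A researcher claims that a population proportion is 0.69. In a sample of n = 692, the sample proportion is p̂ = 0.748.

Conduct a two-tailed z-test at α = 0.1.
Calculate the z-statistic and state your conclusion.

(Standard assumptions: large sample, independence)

Answer: z = 3.2990, reject H₀

Derivation:
H₀: p = 0.69, H₁: p ≠ 0.69
Standard error: SE = √(p₀(1-p₀)/n) = √(0.69×0.31/692) = 0.017581
z-statistic: z = (p̂ - p₀)/SE = (0.748 - 0.69)/0.017581 = 3.2990
Critical value: z_0.05 = ±1.645
p-value = 0.0010
Decision: reject H₀ at α = 0.1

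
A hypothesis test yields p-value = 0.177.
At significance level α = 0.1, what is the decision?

Answer: fail to reject H₀

Derivation:
Compare p-value to α:
0.177 ≥ 0.1
Decision: fail to reject H₀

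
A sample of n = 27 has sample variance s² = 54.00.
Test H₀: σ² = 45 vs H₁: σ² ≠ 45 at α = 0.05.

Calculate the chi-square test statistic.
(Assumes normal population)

Answer: χ² = 31.2000, fail to reject H₀

Derivation:
df = n - 1 = 26
χ² = (n-1)s²/σ₀² = 26×54.00/45 = 31.2000
Critical values: χ²_{0.975,26} = 13.844, χ²_{0.025,26} = 41.923
Rejection region: χ² < 13.844 or χ² > 41.923
Decision: fail to reject H₀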